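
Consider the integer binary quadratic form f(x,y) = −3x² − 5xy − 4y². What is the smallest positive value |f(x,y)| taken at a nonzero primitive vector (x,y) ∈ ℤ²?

translate: b→-1 (≡5 mod 6), so (3,5,4)→(3,-1,2)
flip: (3,-1,2)→(2,1,3)
reduced (well bottom): (2,1,3) with a≤c, −a<b≤a
well minimum |f| = |-2| = 2 (negative-definite)

2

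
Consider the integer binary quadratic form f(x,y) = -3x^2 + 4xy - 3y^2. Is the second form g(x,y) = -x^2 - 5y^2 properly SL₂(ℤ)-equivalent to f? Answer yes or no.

D₁ = -20, D₂ = -20
f is negative-definite; reduce −f:
−f: translate: b→2 (≡-4 mod 6), so (3,-4,3)→(3,2,2)
−f: flip: (3,2,2)→(2,-2,3)
−f: translate: b→2 (≡-2 mod 4), so (2,-2,3)→(2,2,3)
−f: reduced (well bottom): (2,2,3) with a≤c, −a<b≤a
flip sign back: reduced form of f is (-2,-2,-3)
g is negative-definite; reduce −g:
−g: reduced (well bottom): (1,0,5) with a≤c, −a<b≤a
flip sign back: reduced form of g is (-1,0,-5)
reduced forms (-2, -2, -3) vs (-1, 0, -5) ⇒ inequivalent

no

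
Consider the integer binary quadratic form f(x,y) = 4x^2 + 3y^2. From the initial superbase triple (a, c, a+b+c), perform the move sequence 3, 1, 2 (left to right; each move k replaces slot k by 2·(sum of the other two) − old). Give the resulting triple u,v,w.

start (4,3,7) = (f(1,0),f(0,1),f(1,1))
replace slot 3: 2·(4+3) − 7 = 7 → (4,3,7)
replace slot 1: 2·(3+7) − 4 = 16 → (16,3,7)
replace slot 2: 2·(16+7) − 3 = 43 → (16,43,7)

16,43,7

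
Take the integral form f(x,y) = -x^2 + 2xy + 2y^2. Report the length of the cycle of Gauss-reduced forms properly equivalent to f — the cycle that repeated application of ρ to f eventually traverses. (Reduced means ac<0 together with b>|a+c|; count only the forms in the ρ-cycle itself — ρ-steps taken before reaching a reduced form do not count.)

D = 12, ⌊√D⌋ = 3
river: ρ → (2,2,-1)
river: ρ → (-1,2,2)
ρ-cycle length = 2 (tail of 0 descent steps not counted)

2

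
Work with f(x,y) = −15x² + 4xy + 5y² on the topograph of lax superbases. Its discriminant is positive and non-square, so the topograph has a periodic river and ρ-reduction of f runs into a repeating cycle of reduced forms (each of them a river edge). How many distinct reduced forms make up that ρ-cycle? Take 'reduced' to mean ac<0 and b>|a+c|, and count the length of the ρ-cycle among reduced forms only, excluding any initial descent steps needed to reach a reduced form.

D = 316, ⌊√D⌋ = 17
descent: ρ → (5,16,-3)  [lands on river]
river: ρ → (-3,14,10)
river: ρ → (10,6,-7)
river: ρ → (-7,8,9)
river: ρ → (9,10,-6)
river: ρ → (-6,14,5)
ρ-cycle length = 6 (tail of 1 descent step not counted)

6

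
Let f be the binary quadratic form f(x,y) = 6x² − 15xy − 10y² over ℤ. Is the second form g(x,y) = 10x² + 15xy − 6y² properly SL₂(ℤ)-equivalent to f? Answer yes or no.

D₁ = 465, D₂ = 465
river cycle of f (length 10): (-10, 15, 6), (6, 21, -1), (-1, 21, 6), (6, 15, -10), (-10, 5, 11), (11, 17, -4), (-4, 15, 15), (15, 15, -4), (-4, 17, 11), (11, 5, -10)
river cycle of g (length 10): (-6, 21, 1), (1, 21, -6), (-6, 15, 10), (10, 5, -11), (-11, 17, 4), (4, 15, -15), (-15, 15, 4), (4, 17, -11), (-11, 5, 10), (10, 15, -6)
cycles differ ⇒ inequivalent

no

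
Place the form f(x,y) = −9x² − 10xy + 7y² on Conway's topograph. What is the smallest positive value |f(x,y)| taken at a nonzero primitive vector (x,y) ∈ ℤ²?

descent: ρ → (7,10,-9)  [lands on river]
river: ρ → (-9,8,8)
river: ρ → (8,8,-9)
river: ρ → (-9,10,7)
river: ρ → (7,18,-1)
river: ρ → (-1,18,7)
closes: descent 1, river 6
min |a| on river = 1

1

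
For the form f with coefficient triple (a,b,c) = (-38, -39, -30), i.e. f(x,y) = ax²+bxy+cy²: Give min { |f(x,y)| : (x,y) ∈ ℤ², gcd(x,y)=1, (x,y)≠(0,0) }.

translate: b→-37 (≡39 mod 76), so (38,39,30)→(38,-37,29)
flip: (38,-37,29)→(29,37,38)
translate: b→-21 (≡37 mod 58), so (29,37,38)→(29,-21,30)
reduced (well bottom): (29,-21,30) with a≤c, −a<b≤a
well minimum |f| = |-29| = 29 (negative-definite)

29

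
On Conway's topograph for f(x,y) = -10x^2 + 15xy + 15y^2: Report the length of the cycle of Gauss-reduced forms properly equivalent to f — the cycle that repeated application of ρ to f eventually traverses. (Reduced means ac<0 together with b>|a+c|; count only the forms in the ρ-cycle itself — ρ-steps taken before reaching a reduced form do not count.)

D = 825, ⌊√D⌋ = 28
river: ρ → (15,15,-10)
river: ρ → (-10,25,5)
river: ρ → (5,25,-10)
river: ρ → (-10,15,15)
ρ-cycle length = 4 (tail of 0 descent steps not counted)

4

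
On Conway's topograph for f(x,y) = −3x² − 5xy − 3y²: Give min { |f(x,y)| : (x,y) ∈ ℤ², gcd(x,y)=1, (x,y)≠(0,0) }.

translate: b→-1 (≡5 mod 6), so (3,5,3)→(3,-1,1)
flip: (3,-1,1)→(1,1,3)
reduced (well bottom): (1,1,3) with a≤c, −a<b≤a
well minimum |f| = |-1| = 1 (negative-definite)

1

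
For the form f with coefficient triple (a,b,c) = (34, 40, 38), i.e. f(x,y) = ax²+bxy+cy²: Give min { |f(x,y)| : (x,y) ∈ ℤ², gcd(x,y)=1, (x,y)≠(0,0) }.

translate: b→-28 (≡40 mod 68), so (34,40,38)→(34,-28,32)
flip: (34,-28,32)→(32,28,34)
reduced (well bottom): (32,28,34) with a≤c, −a<b≤a
well minimum = a = 32

32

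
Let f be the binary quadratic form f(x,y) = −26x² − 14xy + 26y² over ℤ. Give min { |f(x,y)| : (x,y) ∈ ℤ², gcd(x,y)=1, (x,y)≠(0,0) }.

descent: ρ → (26,14,-26)  [lands on river]
river: ρ → (-26,38,14)
river: ρ → (14,46,-14)
river: ρ → (-14,38,26)
closes: descent 1, river 4
min |a| on river = 14

14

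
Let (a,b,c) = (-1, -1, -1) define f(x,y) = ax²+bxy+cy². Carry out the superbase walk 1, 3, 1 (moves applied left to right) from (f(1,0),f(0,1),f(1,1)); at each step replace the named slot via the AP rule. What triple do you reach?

start (-1,-1,-3) = (f(1,0),f(0,1),f(1,1))
replace slot 1: 2·((-1)+(-3)) − (-1) = -7 → (-7,-1,-3)
replace slot 3: 2·((-7)+(-1)) − (-3) = -13 → (-7,-1,-13)
replace slot 1: 2·((-1)+(-13)) − (-7) = -21 → (-21,-1,-13)

-21,-1,-13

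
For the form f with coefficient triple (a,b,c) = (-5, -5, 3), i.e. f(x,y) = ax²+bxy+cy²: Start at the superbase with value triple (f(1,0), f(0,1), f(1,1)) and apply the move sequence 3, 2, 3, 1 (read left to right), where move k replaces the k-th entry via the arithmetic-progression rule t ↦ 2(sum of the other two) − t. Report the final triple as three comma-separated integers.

start (-5,3,-7) = (f(1,0),f(0,1),f(1,1))
replace slot 3: 2·((-5)+3) − (-7) = 3 → (-5,3,3)
replace slot 2: 2·((-5)+3) − 3 = -7 → (-5,-7,3)
replace slot 3: 2·((-5)+(-7)) − 3 = -27 → (-5,-7,-27)
replace slot 1: 2·((-7)+(-27)) − (-5) = -63 → (-63,-7,-27)

-63,-7,-27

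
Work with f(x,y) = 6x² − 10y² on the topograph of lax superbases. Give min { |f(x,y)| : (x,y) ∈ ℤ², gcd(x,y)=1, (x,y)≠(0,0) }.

descent: ρ → (-10,0,6)
descent: ρ → (6,12,-4)  [lands on river]
river: ρ → (-4,12,6)
closes: descent 2, river 2
min |a| on river = 4

4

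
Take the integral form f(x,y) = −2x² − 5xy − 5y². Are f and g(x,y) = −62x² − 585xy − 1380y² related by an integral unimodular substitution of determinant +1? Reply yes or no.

D₁ = -15, D₂ = -15
f is negative-definite; reduce −f:
−f: translate: b→1 (≡5 mod 4), so (2,5,5)→(2,1,2)
−f: reduced (well bottom): (2,1,2) with a≤c, −a<b≤a
flip sign back: reduced form of f is (-2,-1,-2)
g is negative-definite; reduce −g:
−g: translate: b→-35 (≡585 mod 124), so (62,585,1380)→(62,-35,5)
−g: flip: (62,-35,5)→(5,35,62)
−g: translate: b→5 (≡35 mod 10), so (5,35,62)→(5,5,2)
−g: flip: (5,5,2)→(2,-5,5)
−g: translate: b→-1 (≡-5 mod 4), so (2,-5,5)→(2,-1,2)
−g: flip: (2,-1,2)→(2,1,2)
−g: reduced (well bottom): (2,1,2) with a≤c, −a<b≤a
flip sign back: reduced form of g is (-2,-1,-2)
reduced forms (-2, -1, -2) vs (-2, -1, -2) ⇒ equivalent

yes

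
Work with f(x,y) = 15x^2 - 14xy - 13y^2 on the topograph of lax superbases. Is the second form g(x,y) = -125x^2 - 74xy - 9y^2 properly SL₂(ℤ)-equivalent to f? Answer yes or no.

D₁ = 976, D₂ = 976
river cycle of f (length 26): (-13, 14, 15), (15, 16, -12), (-12, 8, 19), (19, 30, -1), (-1, 30, 19), (19, 8, -12), (-12, 16, 15), (15, 14, -13), (-13, 12, 16), (16, 20, -9), … (16 more)
river cycle of g (length 26): (-9, 20, 16), (16, 12, -13), (-13, 14, 15), (15, 16, -12), (-12, 8, 19), (19, 30, -1), (-1, 30, 19), (19, 8, -12), (-12, 16, 15), (15, 14, -13), … (16 more)
cycles coincide ⇒ equivalent

yes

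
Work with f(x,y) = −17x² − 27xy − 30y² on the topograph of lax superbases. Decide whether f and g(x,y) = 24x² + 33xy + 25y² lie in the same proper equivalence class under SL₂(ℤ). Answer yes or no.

D₁ = -1311, D₂ = -1311
f is negative-definite; reduce −f:
−f: translate: b→-7 (≡27 mod 34), so (17,27,30)→(17,-7,20)
−f: reduced (well bottom): (17,-7,20) with a≤c, −a<b≤a
flip sign back: reduced form of f is (-17,7,-20)
g: translate: b→-15 (≡33 mod 48), so (24,33,25)→(24,-15,16)
g: flip: (24,-15,16)→(16,15,24)
g: reduced (well bottom): (16,15,24) with a≤c, −a<b≤a
reduced forms (-17, 7, -20) vs (16, 15, 24) ⇒ inequivalent

no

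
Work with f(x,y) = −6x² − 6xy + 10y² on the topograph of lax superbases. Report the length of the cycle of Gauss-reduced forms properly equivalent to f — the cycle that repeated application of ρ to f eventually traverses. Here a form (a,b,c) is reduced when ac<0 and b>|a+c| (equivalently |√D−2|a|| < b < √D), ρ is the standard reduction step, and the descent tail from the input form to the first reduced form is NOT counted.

D = 276, ⌊√D⌋ = 16
descent: ρ → (10,6,-6)  [lands on river]
river: ρ → (-6,6,10)
river: ρ → (10,14,-2)
river: ρ → (-2,14,10)
ρ-cycle length = 4 (tail of 1 descent step not counted)

4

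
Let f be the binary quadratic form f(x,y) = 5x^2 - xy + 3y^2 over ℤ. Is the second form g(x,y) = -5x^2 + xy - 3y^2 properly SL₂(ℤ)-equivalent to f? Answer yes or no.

D₁ = -59, D₂ = -59
f: flip: (5,-1,3)→(3,1,5)
f: reduced (well bottom): (3,1,5) with a≤c, −a<b≤a
g is negative-definite; reduce −g:
−g: flip: (5,-1,3)→(3,1,5)
−g: reduced (well bottom): (3,1,5) with a≤c, −a<b≤a
flip sign back: reduced form of g is (-3,-1,-5)
reduced forms (3, 1, 5) vs (-3, -1, -5) ⇒ inequivalent

no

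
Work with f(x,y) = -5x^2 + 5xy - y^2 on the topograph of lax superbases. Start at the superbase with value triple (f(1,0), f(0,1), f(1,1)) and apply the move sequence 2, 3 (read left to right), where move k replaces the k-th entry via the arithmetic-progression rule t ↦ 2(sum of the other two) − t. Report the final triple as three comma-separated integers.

start (-5,-1,-1) = (f(1,0),f(0,1),f(1,1))
replace slot 2: 2·((-5)+(-1)) − (-1) = -11 → (-5,-11,-1)
replace slot 3: 2·((-5)+(-11)) − (-1) = -31 → (-5,-11,-31)

-5,-11,-31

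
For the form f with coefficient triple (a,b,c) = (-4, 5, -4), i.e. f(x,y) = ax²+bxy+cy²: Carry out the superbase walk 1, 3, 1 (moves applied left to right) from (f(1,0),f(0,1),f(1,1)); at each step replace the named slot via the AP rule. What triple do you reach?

start (-4,-4,-3) = (f(1,0),f(0,1),f(1,1))
replace slot 1: 2·((-4)+(-3)) − (-4) = -10 → (-10,-4,-3)
replace slot 3: 2·((-10)+(-4)) − (-3) = -25 → (-10,-4,-25)
replace slot 1: 2·((-4)+(-25)) − (-10) = -48 → (-48,-4,-25)

-48,-4,-25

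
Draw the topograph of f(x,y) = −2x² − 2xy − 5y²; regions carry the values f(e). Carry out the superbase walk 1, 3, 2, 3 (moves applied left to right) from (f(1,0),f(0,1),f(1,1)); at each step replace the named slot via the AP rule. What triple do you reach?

start (-2,-5,-9) = (f(1,0),f(0,1),f(1,1))
replace slot 1: 2·((-5)+(-9)) − (-2) = -26 → (-26,-5,-9)
replace slot 3: 2·((-26)+(-5)) − (-9) = -53 → (-26,-5,-53)
replace slot 2: 2·((-26)+(-53)) − (-5) = -153 → (-26,-153,-53)
replace slot 3: 2·((-26)+(-153)) − (-53) = -305 → (-26,-153,-305)

-26,-153,-305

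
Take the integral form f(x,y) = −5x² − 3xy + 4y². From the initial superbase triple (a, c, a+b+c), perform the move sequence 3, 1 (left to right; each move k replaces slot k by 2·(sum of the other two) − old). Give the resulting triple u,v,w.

start (-5,4,-4) = (f(1,0),f(0,1),f(1,1))
replace slot 3: 2·((-5)+4) − (-4) = 2 → (-5,4,2)
replace slot 1: 2·(4+2) − (-5) = 17 → (17,4,2)

17,4,2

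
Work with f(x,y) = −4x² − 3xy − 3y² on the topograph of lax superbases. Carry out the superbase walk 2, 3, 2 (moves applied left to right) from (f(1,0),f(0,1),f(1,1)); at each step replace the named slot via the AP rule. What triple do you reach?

start (-4,-3,-10) = (f(1,0),f(0,1),f(1,1))
replace slot 2: 2·((-4)+(-10)) − (-3) = -25 → (-4,-25,-10)
replace slot 3: 2·((-4)+(-25)) − (-10) = -48 → (-4,-25,-48)
replace slot 2: 2·((-4)+(-48)) − (-25) = -79 → (-4,-79,-48)

-4,-79,-48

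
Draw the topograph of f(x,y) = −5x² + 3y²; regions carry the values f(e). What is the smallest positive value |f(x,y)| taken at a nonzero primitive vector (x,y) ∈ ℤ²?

descent: ρ → (3,6,-2)  [lands on river]
river: ρ → (-2,6,3)
closes: descent 1, river 2
min |a| on river = 2

2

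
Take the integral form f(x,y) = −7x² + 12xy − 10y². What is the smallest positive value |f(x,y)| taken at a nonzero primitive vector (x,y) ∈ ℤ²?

translate: b→2 (≡-12 mod 14), so (7,-12,10)→(7,2,5)
flip: (7,2,5)→(5,-2,7)
reduced (well bottom): (5,-2,7) with a≤c, −a<b≤a
well minimum |f| = |-5| = 5 (negative-definite)

5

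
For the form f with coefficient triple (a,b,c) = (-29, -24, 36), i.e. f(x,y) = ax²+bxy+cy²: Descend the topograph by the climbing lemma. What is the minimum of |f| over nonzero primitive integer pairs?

descent: ρ → (36,24,-29)  [lands on river]
river: ρ → (-29,34,31)
river: ρ → (31,28,-32)
river: ρ → (-32,36,27)
river: ρ → (27,18,-41)
river: ρ → (-41,64,4)
river: ρ → (4,64,-41)
river: ρ → (-41,18,27)
river: ρ → (27,36,-32)
river: ρ → (-32,28,31)
river: ρ → (31,34,-29)
river: ρ → (-29,24,36)
river: ρ → (36,48,-17)
river: ρ → (-17,54,27)
river: ρ → (27,54,-17)
river: ρ → (-17,48,36)
closes: descent 1, river 16
min |a| on river = 4

4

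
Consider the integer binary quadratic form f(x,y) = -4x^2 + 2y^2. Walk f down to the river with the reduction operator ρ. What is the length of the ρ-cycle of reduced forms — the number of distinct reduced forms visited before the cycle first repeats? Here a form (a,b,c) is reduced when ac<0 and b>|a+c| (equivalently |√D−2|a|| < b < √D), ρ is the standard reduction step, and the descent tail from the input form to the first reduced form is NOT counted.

D = 32, ⌊√D⌋ = 5
descent: ρ → (2,4,-2)  [lands on river]
river: ρ → (-2,4,2)
ρ-cycle length = 2 (tail of 1 descent step not counted)

2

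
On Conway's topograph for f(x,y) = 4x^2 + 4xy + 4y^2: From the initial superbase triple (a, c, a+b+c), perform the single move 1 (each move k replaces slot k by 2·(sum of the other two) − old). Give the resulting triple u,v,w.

start (4,4,12) = (f(1,0),f(0,1),f(1,1))
replace slot 1: 2·(4+12) − 4 = 28 → (28,4,12)

28,4,12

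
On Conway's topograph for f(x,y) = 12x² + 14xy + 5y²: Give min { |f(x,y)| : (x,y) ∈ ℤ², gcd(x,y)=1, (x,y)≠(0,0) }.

translate: b→-10 (≡14 mod 24), so (12,14,5)→(12,-10,3)
flip: (12,-10,3)→(3,10,12)
translate: b→-2 (≡10 mod 6), so (3,10,12)→(3,-2,4)
reduced (well bottom): (3,-2,4) with a≤c, −a<b≤a
well minimum = a = 3

3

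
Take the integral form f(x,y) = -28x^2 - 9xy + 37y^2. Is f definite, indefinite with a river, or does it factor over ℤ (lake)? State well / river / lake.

D = b²−4ac = (-9)² − 4·(-28)·37 = 4225
D = 65² is a perfect square ⇒ form factors over ℤ ⇒ lakes

lake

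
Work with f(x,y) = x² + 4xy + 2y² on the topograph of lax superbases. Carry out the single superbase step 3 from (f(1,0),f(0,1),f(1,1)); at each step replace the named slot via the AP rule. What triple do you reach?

start (1,2,7) = (f(1,0),f(0,1),f(1,1))
replace slot 3: 2·(1+2) − 7 = -1 → (1,2,-1)

1,2,-1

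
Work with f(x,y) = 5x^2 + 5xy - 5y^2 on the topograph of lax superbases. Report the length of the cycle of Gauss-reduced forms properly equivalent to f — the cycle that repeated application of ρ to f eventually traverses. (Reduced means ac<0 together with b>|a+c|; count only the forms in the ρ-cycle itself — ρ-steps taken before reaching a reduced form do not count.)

D = 125, ⌊√D⌋ = 11
river: ρ → (-5,5,5)
river: ρ → (5,5,-5)
ρ-cycle length = 2 (tail of 0 descent steps not counted)

2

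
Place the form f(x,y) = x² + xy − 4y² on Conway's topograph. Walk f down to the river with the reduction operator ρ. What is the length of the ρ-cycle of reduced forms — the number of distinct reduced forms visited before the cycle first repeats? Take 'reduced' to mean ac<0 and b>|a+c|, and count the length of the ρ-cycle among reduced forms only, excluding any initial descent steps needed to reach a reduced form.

D = 17, ⌊√D⌋ = 4
descent: ρ → (-4,-1,1)
descent: ρ → (1,3,-2)  [lands on river]
river: ρ → (-2,1,2)
river: ρ → (2,3,-1)
river: ρ → (-1,3,2)
river: ρ → (2,1,-2)
river: ρ → (-2,3,1)
ρ-cycle length = 6 (tail of 2 descent steps not counted)

6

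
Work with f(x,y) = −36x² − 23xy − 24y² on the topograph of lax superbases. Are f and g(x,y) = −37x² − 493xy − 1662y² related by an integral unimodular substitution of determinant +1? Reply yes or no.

D₁ = -2927, D₂ = -2927
f is negative-definite; reduce −f:
−f: flip: (36,23,24)→(24,-23,36)
−f: reduced (well bottom): (24,-23,36) with a≤c, −a<b≤a
flip sign back: reduced form of f is (-24,23,-36)
g is negative-definite; reduce −g:
−g: translate: b→-25 (≡493 mod 74), so (37,493,1662)→(37,-25,24)
−g: flip: (37,-25,24)→(24,25,37)
−g: translate: b→-23 (≡25 mod 48), so (24,25,37)→(24,-23,36)
−g: reduced (well bottom): (24,-23,36) with a≤c, −a<b≤a
flip sign back: reduced form of g is (-24,23,-36)
reduced forms (-24, 23, -36) vs (-24, 23, -36) ⇒ equivalent

yes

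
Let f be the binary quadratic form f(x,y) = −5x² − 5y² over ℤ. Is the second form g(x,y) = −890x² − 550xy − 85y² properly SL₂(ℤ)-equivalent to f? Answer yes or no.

D₁ = -100, D₂ = -100
f is negative-definite; reduce −f:
−f: reduced (well bottom): (5,0,5) with a≤c, −a<b≤a
flip sign back: reduced form of f is (-5,0,-5)
g is negative-definite; reduce −g:
−g: flip: (890,550,85)→(85,-550,890)
−g: translate: b→-40 (≡-550 mod 170), so (85,-550,890)→(85,-40,5)
−g: flip: (85,-40,5)→(5,40,85)
−g: translate: b→0 (≡40 mod 10), so (5,40,85)→(5,0,5)
−g: reduced (well bottom): (5,0,5) with a≤c, −a<b≤a
flip sign back: reduced form of g is (-5,0,-5)
reduced forms (-5, 0, -5) vs (-5, 0, -5) ⇒ equivalent

yes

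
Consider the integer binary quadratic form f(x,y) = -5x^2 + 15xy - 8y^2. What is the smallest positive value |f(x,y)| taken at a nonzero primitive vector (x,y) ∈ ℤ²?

descent: ρ → (-8,1,2)
descent: ρ → (2,7,-2)  [lands on river]
river: ρ → (-2,5,5)
river: ρ → (5,5,-2)
river: ρ → (-2,7,2)
river: ρ → (2,5,-5)
river: ρ → (-5,5,2)
closes: descent 2, river 6
min |a| on river = 2

2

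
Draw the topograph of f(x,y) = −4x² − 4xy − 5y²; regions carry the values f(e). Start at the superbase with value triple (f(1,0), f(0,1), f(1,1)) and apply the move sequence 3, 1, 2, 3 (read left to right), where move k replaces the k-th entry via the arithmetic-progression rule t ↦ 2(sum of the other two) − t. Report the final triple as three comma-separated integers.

start (-4,-5,-13) = (f(1,0),f(0,1),f(1,1))
replace slot 3: 2·((-4)+(-5)) − (-13) = -5 → (-4,-5,-5)
replace slot 1: 2·((-5)+(-5)) − (-4) = -16 → (-16,-5,-5)
replace slot 2: 2·((-16)+(-5)) − (-5) = -37 → (-16,-37,-5)
replace slot 3: 2·((-16)+(-37)) − (-5) = -101 → (-16,-37,-101)

-16,-37,-101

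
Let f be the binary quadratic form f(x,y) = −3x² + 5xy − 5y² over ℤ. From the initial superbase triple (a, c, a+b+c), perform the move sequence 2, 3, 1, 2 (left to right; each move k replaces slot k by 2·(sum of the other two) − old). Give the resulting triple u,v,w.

start (-3,-5,-3) = (f(1,0),f(0,1),f(1,1))
replace slot 2: 2·((-3)+(-3)) − (-5) = -7 → (-3,-7,-3)
replace slot 3: 2·((-3)+(-7)) − (-3) = -17 → (-3,-7,-17)
replace slot 1: 2·((-7)+(-17)) − (-3) = -45 → (-45,-7,-17)
replace slot 2: 2·((-45)+(-17)) − (-7) = -117 → (-45,-117,-17)

-45,-117,-17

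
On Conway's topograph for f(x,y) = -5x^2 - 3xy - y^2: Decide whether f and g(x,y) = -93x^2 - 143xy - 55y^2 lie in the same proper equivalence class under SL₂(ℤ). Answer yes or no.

D₁ = -11, D₂ = -11
f is negative-definite; reduce −f:
−f: flip: (5,3,1)→(1,-3,5)
−f: translate: b→1 (≡-3 mod 2), so (1,-3,5)→(1,1,3)
−f: reduced (well bottom): (1,1,3) with a≤c, −a<b≤a
flip sign back: reduced form of f is (-1,-1,-3)
g is negative-definite; reduce −g:
−g: translate: b→-43 (≡143 mod 186), so (93,143,55)→(93,-43,5)
−g: flip: (93,-43,5)→(5,43,93)
−g: translate: b→3 (≡43 mod 10), so (5,43,93)→(5,3,1)
−g: flip: (5,3,1)→(1,-3,5)
−g: translate: b→1 (≡-3 mod 2), so (1,-3,5)→(1,1,3)
−g: reduced (well bottom): (1,1,3) with a≤c, −a<b≤a
flip sign back: reduced form of g is (-1,-1,-3)
reduced forms (-1, -1, -3) vs (-1, -1, -3) ⇒ equivalent

yes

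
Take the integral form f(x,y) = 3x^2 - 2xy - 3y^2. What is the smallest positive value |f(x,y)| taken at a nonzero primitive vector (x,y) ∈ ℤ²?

descent: ρ → (-3,2,3)  [lands on river]
river: ρ → (3,4,-2)
river: ρ → (-2,4,3)
river: ρ → (3,2,-3)
river: ρ → (-3,4,2)
river: ρ → (2,4,-3)
closes: descent 1, river 6
min |a| on river = 2

2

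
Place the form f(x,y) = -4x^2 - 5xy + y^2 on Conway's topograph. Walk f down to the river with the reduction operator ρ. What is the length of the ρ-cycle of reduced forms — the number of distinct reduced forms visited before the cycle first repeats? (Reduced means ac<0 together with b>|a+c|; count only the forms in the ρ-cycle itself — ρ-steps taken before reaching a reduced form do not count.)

D = 41, ⌊√D⌋ = 6
descent: ρ → (1,5,-4)  [lands on river]
river: ρ → (-4,3,2)
river: ρ → (2,5,-2)
river: ρ → (-2,3,4)
river: ρ → (4,5,-1)
river: ρ → (-1,5,4)
river: ρ → (4,3,-2)
river: ρ → (-2,5,2)
river: ρ → (2,3,-4)
river: ρ → (-4,5,1)
ρ-cycle length = 10 (tail of 1 descent step not counted)

10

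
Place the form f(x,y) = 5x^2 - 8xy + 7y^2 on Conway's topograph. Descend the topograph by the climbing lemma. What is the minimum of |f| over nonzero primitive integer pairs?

translate: b→2 (≡-8 mod 10), so (5,-8,7)→(5,2,4)
flip: (5,2,4)→(4,-2,5)
reduced (well bottom): (4,-2,5) with a≤c, −a<b≤a
well minimum = a = 4

4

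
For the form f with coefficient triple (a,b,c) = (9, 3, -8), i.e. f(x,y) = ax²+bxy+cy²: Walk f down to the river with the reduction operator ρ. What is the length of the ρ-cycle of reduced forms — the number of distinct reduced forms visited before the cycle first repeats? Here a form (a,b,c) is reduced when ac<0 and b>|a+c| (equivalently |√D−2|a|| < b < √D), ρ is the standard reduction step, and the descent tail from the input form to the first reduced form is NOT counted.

D = 297, ⌊√D⌋ = 17
river: ρ → (-8,13,4)
river: ρ → (4,11,-11)
river: ρ → (-11,11,4)
river: ρ → (4,13,-8)
river: ρ → (-8,3,9)
river: ρ → (9,15,-2)
river: ρ → (-2,17,1)
river: ρ → (1,17,-2)
river: ρ → (-2,15,9)
river: ρ → (9,3,-8)
ρ-cycle length = 10 (tail of 0 descent steps not counted)

10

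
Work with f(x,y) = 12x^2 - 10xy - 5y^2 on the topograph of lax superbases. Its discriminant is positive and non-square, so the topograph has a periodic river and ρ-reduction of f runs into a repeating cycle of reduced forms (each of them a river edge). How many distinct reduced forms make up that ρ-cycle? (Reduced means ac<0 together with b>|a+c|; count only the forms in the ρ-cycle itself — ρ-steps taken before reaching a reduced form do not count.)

D = 340, ⌊√D⌋ = 18
descent: ρ → (-5,10,12)  [lands on river]
river: ρ → (12,14,-3)
river: ρ → (-3,16,7)
river: ρ → (7,12,-7)
river: ρ → (-7,16,3)
river: ρ → (3,14,-12)
river: ρ → (-12,10,5)
river: ρ → (5,10,-12)
river: ρ → (-12,14,3)
river: ρ → (3,16,-7)
river: ρ → (-7,12,7)
river: ρ → (7,16,-3)
river: ρ → (-3,14,12)
river: ρ → (12,10,-5)
ρ-cycle length = 14 (tail of 1 descent step not counted)

14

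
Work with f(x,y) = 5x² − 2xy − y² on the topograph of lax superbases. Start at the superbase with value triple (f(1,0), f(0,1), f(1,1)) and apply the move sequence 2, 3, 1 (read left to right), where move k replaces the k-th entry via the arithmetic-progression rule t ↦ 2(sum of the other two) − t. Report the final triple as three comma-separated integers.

start (5,-1,2) = (f(1,0),f(0,1),f(1,1))
replace slot 2: 2·(5+2) − (-1) = 15 → (5,15,2)
replace slot 3: 2·(5+15) − 2 = 38 → (5,15,38)
replace slot 1: 2·(15+38) − 5 = 101 → (101,15,38)

101,15,38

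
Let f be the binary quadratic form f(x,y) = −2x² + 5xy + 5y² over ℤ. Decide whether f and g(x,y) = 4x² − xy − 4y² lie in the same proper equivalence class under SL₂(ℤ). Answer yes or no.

D₁ = 65, D₂ = 65
river cycle of f (length 6): (5, 5, -2), (-2, 7, 2), (2, 5, -5), (-5, 5, 2), (2, 7, -2), (-2, 5, 5)
river cycle of g (length 6): (-4, 1, 4), (4, 7, -1), (-1, 7, 4), (4, 1, -4), (-4, 7, 1), (1, 7, -4)
cycles differ ⇒ inequivalent

no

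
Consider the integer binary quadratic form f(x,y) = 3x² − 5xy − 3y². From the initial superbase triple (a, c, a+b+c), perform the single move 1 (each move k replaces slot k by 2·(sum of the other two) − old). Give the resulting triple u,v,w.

start (3,-3,-5) = (f(1,0),f(0,1),f(1,1))
replace slot 1: 2·((-3)+(-5)) − 3 = -19 → (-19,-3,-5)

-19,-3,-5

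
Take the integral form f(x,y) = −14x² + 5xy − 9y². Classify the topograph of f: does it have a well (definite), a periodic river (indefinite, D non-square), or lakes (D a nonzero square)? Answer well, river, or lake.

D = b²−4ac = 5² − 4·(-14)·(-9) = -479
D < 0 ⇒ definite ⇒ every region one sign ⇒ single well

well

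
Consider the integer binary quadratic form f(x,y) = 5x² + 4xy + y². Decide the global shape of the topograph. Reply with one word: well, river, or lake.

D = b²−4ac = 4² − 4·5·1 = -4
D < 0 ⇒ definite ⇒ every region one sign ⇒ single well

well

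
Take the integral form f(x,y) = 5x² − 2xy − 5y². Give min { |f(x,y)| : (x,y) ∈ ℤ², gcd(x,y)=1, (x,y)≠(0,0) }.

descent: ρ → (-5,2,5)  [lands on river]
river: ρ → (5,8,-2)
river: ρ → (-2,8,5)
river: ρ → (5,2,-5)
river: ρ → (-5,8,2)
river: ρ → (2,8,-5)
closes: descent 1, river 6
min |a| on river = 2

2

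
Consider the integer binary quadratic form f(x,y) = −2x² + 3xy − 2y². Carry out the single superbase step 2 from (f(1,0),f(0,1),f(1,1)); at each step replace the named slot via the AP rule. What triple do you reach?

start (-2,-2,-1) = (f(1,0),f(0,1),f(1,1))
replace slot 2: 2·((-2)+(-1)) − (-2) = -4 → (-2,-4,-1)

-2,-4,-1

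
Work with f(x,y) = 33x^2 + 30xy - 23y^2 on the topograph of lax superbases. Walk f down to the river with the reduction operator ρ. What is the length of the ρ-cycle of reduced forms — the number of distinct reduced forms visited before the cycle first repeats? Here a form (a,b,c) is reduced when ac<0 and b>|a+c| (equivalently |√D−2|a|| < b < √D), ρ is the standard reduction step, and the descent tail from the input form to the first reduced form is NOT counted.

D = 3936, ⌊√D⌋ = 62
river: ρ → (-23,62,1)
river: ρ → (1,62,-23)
river: ρ → (-23,30,33)
river: ρ → (33,36,-20)
river: ρ → (-20,44,25)
river: ρ → (25,56,-8)
river: ρ → (-8,56,25)
river: ρ → (25,44,-20)
river: ρ → (-20,36,33)
river: ρ → (33,30,-23)
ρ-cycle length = 10 (tail of 0 descent steps not counted)

10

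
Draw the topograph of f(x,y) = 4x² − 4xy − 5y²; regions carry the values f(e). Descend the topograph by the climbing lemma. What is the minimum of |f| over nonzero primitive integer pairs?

descent: ρ → (-5,4,4)  [lands on river]
river: ρ → (4,4,-5)
river: ρ → (-5,6,3)
river: ρ → (3,6,-5)
closes: descent 1, river 4
min |a| on river = 3

3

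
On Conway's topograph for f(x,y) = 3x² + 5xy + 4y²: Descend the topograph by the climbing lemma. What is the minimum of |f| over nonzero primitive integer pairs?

translate: b→-1 (≡5 mod 6), so (3,5,4)→(3,-1,2)
flip: (3,-1,2)→(2,1,3)
reduced (well bottom): (2,1,3) with a≤c, −a<b≤a
well minimum = a = 2

2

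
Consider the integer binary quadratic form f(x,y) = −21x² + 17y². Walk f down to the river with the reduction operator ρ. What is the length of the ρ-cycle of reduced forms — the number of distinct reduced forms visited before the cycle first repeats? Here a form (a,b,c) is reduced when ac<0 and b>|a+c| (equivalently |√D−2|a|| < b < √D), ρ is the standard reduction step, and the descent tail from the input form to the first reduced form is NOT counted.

D = 1428, ⌊√D⌋ = 37
descent: ρ → (17,34,-4)  [lands on river]
river: ρ → (-4,30,33)
river: ρ → (33,36,-1)
river: ρ → (-1,36,33)
river: ρ → (33,30,-4)
river: ρ → (-4,34,17)
ρ-cycle length = 6 (tail of 1 descent step not counted)

6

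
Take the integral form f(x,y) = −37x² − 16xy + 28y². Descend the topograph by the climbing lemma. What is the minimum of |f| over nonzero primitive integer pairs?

descent: ρ → (28,16,-37)  [lands on river]
river: ρ → (-37,58,7)
river: ρ → (7,54,-53)
river: ρ → (-53,52,8)
river: ρ → (8,60,-25)
river: ρ → (-25,40,28)
closes: descent 1, river 6
min |a| on river = 7

7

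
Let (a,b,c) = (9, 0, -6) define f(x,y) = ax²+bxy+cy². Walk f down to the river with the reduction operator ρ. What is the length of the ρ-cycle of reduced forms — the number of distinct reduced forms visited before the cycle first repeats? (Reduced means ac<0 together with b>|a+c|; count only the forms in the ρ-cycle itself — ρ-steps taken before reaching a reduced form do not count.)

D = 216, ⌊√D⌋ = 14
descent: ρ → (-6,12,3)  [lands on river]
river: ρ → (3,12,-6)
ρ-cycle length = 2 (tail of 1 descent step not counted)

2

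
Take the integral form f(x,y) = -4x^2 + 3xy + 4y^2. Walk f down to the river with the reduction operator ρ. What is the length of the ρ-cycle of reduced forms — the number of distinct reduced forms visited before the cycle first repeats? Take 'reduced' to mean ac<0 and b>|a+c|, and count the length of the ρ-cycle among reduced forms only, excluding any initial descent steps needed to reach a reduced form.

D = 73, ⌊√D⌋ = 8
river: ρ → (4,5,-3)
river: ρ → (-3,7,2)
river: ρ → (2,5,-6)
river: ρ → (-6,7,1)
river: ρ → (1,7,-6)
river: ρ → (-6,5,2)
river: ρ → (2,7,-3)
river: ρ → (-3,5,4)
river: ρ → (4,3,-4)
river: ρ → (-4,5,3)
river: ρ → (3,7,-2)
river: ρ → (-2,5,6)
river: ρ → (6,7,-1)
river: ρ → (-1,7,6)
river: ρ → (6,5,-2)
river: ρ → (-2,7,3)
river: ρ → (3,5,-4)
river: ρ → (-4,3,4)
ρ-cycle length = 18 (tail of 0 descent steps not counted)

18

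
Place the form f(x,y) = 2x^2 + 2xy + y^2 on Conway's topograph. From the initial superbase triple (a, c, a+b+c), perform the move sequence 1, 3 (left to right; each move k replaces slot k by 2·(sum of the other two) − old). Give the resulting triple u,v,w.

start (2,1,5) = (f(1,0),f(0,1),f(1,1))
replace slot 1: 2·(1+5) − 2 = 10 → (10,1,5)
replace slot 3: 2·(10+1) − 5 = 17 → (10,1,17)

10,1,17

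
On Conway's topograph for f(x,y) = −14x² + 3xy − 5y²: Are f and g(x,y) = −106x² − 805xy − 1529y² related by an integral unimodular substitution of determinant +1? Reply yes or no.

D₁ = -271, D₂ = -271
f is negative-definite; reduce −f:
−f: flip: (14,-3,5)→(5,3,14)
−f: reduced (well bottom): (5,3,14) with a≤c, −a<b≤a
flip sign back: reduced form of f is (-5,-3,-14)
g is negative-definite; reduce −g:
−g: translate: b→-43 (≡805 mod 212), so (106,805,1529)→(106,-43,5)
−g: flip: (106,-43,5)→(5,43,106)
−g: translate: b→3 (≡43 mod 10), so (5,43,106)→(5,3,14)
−g: reduced (well bottom): (5,3,14) with a≤c, −a<b≤a
flip sign back: reduced form of g is (-5,-3,-14)
reduced forms (-5, -3, -14) vs (-5, -3, -14) ⇒ equivalent

yes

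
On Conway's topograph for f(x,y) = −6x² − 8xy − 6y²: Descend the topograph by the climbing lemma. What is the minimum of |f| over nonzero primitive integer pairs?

translate: b→-4 (≡8 mod 12), so (6,8,6)→(6,-4,4)
flip: (6,-4,4)→(4,4,6)
reduced (well bottom): (4,4,6) with a≤c, −a<b≤a
well minimum |f| = |-4| = 4 (negative-definite)

4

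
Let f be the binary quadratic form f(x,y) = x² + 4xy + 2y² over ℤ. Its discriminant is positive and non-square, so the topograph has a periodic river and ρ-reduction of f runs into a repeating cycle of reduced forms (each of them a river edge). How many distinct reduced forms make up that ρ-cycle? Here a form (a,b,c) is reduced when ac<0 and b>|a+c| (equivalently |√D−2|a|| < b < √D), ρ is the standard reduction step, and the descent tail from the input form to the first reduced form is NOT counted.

D = 8, ⌊√D⌋ = 2
descent: ρ → (2,0,-1)
descent: ρ → (-1,2,1)  [lands on river]
river: ρ → (1,2,-1)
ρ-cycle length = 2 (tail of 2 descent steps not counted)

2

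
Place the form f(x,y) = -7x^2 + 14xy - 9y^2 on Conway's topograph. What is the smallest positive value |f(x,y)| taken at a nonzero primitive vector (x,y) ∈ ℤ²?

translate: b→0 (≡-14 mod 14), so (7,-14,9)→(7,0,2)
flip: (7,0,2)→(2,0,7)
reduced (well bottom): (2,0,7) with a≤c, −a<b≤a
well minimum |f| = |-2| = 2 (negative-definite)

2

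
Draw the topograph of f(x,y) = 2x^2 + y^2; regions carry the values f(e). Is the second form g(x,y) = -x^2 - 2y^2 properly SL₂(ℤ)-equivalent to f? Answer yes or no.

D₁ = -8, D₂ = -8
f: flip: (2,0,1)→(1,0,2)
f: reduced (well bottom): (1,0,2) with a≤c, −a<b≤a
g is negative-definite; reduce −g:
−g: reduced (well bottom): (1,0,2) with a≤c, −a<b≤a
flip sign back: reduced form of g is (-1,0,-2)
reduced forms (1, 0, 2) vs (-1, 0, -2) ⇒ inequivalent

no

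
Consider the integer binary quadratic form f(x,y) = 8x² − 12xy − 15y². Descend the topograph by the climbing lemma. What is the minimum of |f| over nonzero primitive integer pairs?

descent: ρ → (-15,12,8)  [lands on river]
river: ρ → (8,20,-7)
river: ρ → (-7,22,5)
river: ρ → (5,18,-15)
closes: descent 1, river 4
min |a| on river = 5

5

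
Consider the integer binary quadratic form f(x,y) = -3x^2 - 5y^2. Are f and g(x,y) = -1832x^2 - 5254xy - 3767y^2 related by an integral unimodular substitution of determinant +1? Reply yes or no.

D₁ = -60, D₂ = -60
f is negative-definite; reduce −f:
−f: reduced (well bottom): (3,0,5) with a≤c, −a<b≤a
flip sign back: reduced form of f is (-3,0,-5)
g is negative-definite; reduce −g:
−g: translate: b→1590 (≡5254 mod 3664), so (1832,5254,3767)→(1832,1590,345)
−g: flip: (1832,1590,345)→(345,-1590,1832)
−g: translate: b→-210 (≡-1590 mod 690), so (345,-1590,1832)→(345,-210,32)
−g: flip: (345,-210,32)→(32,210,345)
−g: translate: b→18 (≡210 mod 64), so (32,210,345)→(32,18,3)
−g: flip: (32,18,3)→(3,-18,32)
−g: translate: b→0 (≡-18 mod 6), so (3,-18,32)→(3,0,5)
−g: reduced (well bottom): (3,0,5) with a≤c, −a<b≤a
flip sign back: reduced form of g is (-3,0,-5)
reduced forms (-3, 0, -5) vs (-3, 0, -5) ⇒ equivalent

yes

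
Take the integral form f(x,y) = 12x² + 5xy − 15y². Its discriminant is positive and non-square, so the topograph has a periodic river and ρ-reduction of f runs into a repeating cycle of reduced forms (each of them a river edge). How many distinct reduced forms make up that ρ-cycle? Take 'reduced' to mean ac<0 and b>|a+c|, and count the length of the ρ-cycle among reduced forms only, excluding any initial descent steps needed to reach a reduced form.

D = 745, ⌊√D⌋ = 27
river: ρ → (-15,25,2)
river: ρ → (2,27,-2)
river: ρ → (-2,25,15)
river: ρ → (15,5,-12)
river: ρ → (-12,19,8)
river: ρ → (8,13,-18)
river: ρ → (-18,23,3)
river: ρ → (3,25,-10)
river: ρ → (-10,15,13)
river: ρ → (13,11,-12)
river: ρ → (-12,13,12)
river: ρ → (12,11,-13)
river: ρ → (-13,15,10)
river: ρ → (10,25,-3)
river: ρ → (-3,23,18)
river: ρ → (18,13,-8)
river: ρ → (-8,19,12)
river: ρ → (12,5,-15)
ρ-cycle length = 18 (tail of 0 descent steps not counted)

18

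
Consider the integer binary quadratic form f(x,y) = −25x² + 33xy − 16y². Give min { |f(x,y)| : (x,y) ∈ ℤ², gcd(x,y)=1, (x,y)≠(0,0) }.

translate: b→17 (≡-33 mod 50), so (25,-33,16)→(25,17,8)
flip: (25,17,8)→(8,-17,25)
translate: b→-1 (≡-17 mod 16), so (8,-17,25)→(8,-1,16)
reduced (well bottom): (8,-1,16) with a≤c, −a<b≤a
well minimum |f| = |-8| = 8 (negative-definite)

8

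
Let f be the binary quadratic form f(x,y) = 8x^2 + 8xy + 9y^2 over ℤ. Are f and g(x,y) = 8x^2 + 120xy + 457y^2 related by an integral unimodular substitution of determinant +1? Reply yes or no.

D₁ = -224, D₂ = -224
f: reduced (well bottom): (8,8,9) with a≤c, −a<b≤a
g: translate: b→8 (≡120 mod 16), so (8,120,457)→(8,8,9)
g: reduced (well bottom): (8,8,9) with a≤c, −a<b≤a
reduced forms (8, 8, 9) vs (8, 8, 9) ⇒ equivalent

yes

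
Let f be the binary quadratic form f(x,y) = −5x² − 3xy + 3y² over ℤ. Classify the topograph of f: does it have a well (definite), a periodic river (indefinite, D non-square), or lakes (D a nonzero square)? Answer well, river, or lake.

D = b²−4ac = (-3)² − 4·(-5)·3 = 69
D > 0 non-square ⇒ indefinite ⇒ periodic river

river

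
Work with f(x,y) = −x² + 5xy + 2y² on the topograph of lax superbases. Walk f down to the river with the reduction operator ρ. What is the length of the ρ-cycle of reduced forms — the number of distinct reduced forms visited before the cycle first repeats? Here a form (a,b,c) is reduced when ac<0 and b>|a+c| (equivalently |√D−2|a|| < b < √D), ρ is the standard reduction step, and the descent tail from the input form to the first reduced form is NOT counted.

D = 33, ⌊√D⌋ = 5
river: ρ → (2,3,-3)
river: ρ → (-3,3,2)
river: ρ → (2,5,-1)
river: ρ → (-1,5,2)
ρ-cycle length = 4 (tail of 0 descent steps not counted)

4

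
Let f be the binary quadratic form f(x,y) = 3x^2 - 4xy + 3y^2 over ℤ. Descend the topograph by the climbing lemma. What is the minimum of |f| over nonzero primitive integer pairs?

translate: b→2 (≡-4 mod 6), so (3,-4,3)→(3,2,2)
flip: (3,2,2)→(2,-2,3)
translate: b→2 (≡-2 mod 4), so (2,-2,3)→(2,2,3)
reduced (well bottom): (2,2,3) with a≤c, −a<b≤a
well minimum = a = 2

2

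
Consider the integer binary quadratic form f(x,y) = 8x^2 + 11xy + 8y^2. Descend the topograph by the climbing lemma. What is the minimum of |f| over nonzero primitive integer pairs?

translate: b→-5 (≡11 mod 16), so (8,11,8)→(8,-5,5)
flip: (8,-5,5)→(5,5,8)
reduced (well bottom): (5,5,8) with a≤c, −a<b≤a
well minimum = a = 5

5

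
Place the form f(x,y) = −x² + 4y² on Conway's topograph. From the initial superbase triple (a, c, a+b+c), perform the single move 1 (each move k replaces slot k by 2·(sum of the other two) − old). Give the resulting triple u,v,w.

start (-1,4,3) = (f(1,0),f(0,1),f(1,1))
replace slot 1: 2·(4+3) − (-1) = 15 → (15,4,3)

15,4,3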